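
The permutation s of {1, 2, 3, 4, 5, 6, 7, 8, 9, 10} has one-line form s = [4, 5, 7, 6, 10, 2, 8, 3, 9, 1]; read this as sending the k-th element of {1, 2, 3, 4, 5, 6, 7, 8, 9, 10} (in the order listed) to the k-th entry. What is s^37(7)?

Tracing 7 → 8 → … returns to 7 after 3 steps, so 7 lies in a 3-cycle (3, 7, 8).
On a 3-cycle, s^3 is the identity, so s^37 = s^1 there (37 ≡ 1 mod 3).
Stepping 1 place around the cycle: 7 → 8.

8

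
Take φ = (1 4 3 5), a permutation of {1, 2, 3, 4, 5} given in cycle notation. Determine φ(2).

2 does not appear in any cycle of φ, so it is a fixed point: φ(2) = 2.

2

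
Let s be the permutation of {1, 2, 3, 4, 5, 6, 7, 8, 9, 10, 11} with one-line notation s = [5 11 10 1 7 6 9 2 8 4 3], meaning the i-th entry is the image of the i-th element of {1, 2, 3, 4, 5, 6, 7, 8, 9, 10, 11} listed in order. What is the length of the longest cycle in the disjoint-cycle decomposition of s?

Decomposing into disjoint cycles gives (1, 5, 7, 9, 8, 2, 11, 3, 10, 4); the longest has length 10.

10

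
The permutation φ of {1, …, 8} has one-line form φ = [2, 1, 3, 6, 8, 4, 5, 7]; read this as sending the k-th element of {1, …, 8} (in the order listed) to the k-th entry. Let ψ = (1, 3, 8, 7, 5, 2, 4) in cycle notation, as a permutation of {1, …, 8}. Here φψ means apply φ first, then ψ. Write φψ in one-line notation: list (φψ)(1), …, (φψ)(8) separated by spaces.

(φψ)(x) = ψ(φ(x)). Computing each image: ψ(φ(1)) = ψ(2) = 4, ψ(φ(2)) = ψ(1) = 3, ψ(φ(3)) = ψ(3) = 8, ψ(φ(4)) = ψ(6) = 6, ψ(φ(5)) = ψ(8) = 7, ψ(φ(6)) = ψ(4) = 1, ψ(φ(7)) = ψ(5) = 2, ψ(φ(8)) = ψ(7) = 5.
Hence φψ = [4 3 8 6 7 1 2 5].

4 3 8 6 7 1 2 5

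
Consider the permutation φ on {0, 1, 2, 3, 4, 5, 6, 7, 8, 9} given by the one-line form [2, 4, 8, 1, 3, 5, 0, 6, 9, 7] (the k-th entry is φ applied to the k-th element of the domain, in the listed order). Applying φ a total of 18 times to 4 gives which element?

Tracing 4 → 3 → … returns to 4 after 3 steps, so 4 lies in a 3-cycle (1 4 3).
On a 3-cycle, φ^3 is the identity, so φ^18 = φ^0 there (18 ≡ 0 mod 3).
So φ^18(4) = 4.

4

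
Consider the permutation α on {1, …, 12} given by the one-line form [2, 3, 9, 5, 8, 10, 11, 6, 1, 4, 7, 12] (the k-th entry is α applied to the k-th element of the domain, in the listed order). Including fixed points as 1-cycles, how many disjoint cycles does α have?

4

The cycle decomposition is (1 2 3 9)(4 5 8 6 10)(7 11)(12), which has 4 cycles (counting 1-cycles).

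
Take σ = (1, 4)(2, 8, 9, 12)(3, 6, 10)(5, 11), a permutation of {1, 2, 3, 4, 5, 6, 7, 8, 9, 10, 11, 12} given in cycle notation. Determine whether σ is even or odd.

odd

The cycle lengths are 4, 3, 2, 2, 1.
A cycle of length ℓ contributes ℓ−1 transpositions, so σ is a product of 3 + 2 + 1 + 1 = 7 transpositions — odd.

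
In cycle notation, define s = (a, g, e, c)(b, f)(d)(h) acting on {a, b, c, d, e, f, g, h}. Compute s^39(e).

e lies in the 4-cycle (a, g, e, c).
On a 4-cycle, s^4 is the identity, so s^39 = s^3 there (39 ≡ 3 mod 4).
Stepping 3 places around the cycle: e → c → a → g.

g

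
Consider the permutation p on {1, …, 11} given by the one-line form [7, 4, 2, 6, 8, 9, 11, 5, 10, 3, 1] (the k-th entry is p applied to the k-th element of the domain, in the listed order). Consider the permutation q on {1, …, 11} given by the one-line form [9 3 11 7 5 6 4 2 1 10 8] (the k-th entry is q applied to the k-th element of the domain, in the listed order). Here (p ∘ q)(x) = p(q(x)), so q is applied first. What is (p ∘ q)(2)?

2

(p ∘ q)(2) = p(q(2)). q(2) = 3, then p(3) = 2. So (p ∘ q)(2) = 2.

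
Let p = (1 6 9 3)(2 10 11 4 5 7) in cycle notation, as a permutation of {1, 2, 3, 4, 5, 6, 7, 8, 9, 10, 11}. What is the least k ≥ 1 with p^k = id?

12

The cycle type of p is (6, 4, 1).
The order of p is the least common multiple of its cycle lengths: lcm(6, 4) = 12.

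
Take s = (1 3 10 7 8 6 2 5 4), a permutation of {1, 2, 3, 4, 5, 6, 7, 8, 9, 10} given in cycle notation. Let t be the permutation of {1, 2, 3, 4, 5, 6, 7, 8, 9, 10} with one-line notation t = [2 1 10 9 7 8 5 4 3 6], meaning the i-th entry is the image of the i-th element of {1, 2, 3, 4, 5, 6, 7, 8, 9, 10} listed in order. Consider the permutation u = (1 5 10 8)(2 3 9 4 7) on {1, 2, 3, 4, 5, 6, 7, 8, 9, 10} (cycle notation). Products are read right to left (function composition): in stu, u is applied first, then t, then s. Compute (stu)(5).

(stu)(5) = s(t(u(5))). u(5) = 10, then t(10) = 6, then s(6) = 2, so the result is 2.

2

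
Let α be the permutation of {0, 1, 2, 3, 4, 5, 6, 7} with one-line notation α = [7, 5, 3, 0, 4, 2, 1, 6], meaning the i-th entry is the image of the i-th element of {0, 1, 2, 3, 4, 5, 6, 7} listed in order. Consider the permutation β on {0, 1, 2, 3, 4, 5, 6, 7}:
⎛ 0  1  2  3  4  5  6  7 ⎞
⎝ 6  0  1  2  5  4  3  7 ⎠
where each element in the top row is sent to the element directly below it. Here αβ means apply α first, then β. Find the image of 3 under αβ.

6

(αβ)(3) = β(α(3)). α(3) = 0, then β(0) = 6. So (αβ)(3) = 6.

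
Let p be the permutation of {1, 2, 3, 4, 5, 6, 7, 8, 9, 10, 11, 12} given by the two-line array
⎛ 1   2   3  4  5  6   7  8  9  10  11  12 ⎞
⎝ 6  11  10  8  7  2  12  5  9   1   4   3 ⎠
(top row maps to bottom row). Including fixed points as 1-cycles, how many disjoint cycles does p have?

The cycle decomposition is (1, 6, 2, 11, 4, 8, 5, 7, 12, 3, 10)(9), which has 2 cycles (counting 1-cycles).

2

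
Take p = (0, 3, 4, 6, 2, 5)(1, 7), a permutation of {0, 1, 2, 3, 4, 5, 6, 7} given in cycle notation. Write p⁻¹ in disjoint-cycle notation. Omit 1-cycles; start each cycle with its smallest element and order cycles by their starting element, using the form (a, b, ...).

(0, 5, 2, 6, 4, 3)(1, 7)

The inverse reverses each cycle.
Reversing each cycle of p and rotating so the smallest element leads gives (0, 5, 2, 6, 4, 3)(1, 7).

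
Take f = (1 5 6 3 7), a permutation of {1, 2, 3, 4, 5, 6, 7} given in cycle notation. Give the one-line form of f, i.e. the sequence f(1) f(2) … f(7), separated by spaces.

Reading each image from the cycles: 1→5, 2→2, 3→7, 4→4, 5→6, 6→3, 7→1.
So the one-line form is 5 2 7 4 6 3 1.

5 2 7 4 6 3 1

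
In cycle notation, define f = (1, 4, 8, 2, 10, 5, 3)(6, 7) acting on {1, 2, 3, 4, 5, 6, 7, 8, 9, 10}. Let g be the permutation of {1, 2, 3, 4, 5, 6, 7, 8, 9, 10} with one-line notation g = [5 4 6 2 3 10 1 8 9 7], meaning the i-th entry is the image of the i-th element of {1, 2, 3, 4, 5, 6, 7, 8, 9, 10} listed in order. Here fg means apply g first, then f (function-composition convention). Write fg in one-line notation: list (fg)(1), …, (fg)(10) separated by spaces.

3 8 7 10 1 5 4 2 9 6

For each element, apply g then f: 1 → 5 → 3; 2 → 4 → 8; 3 → 6 → 7; 4 → 2 → 10; 5 → 3 → 1; 6 → 10 → 5; 7 → 1 → 4; 8 → 8 → 2; 9 → 9 → 9; 10 → 7 → 6.
So fg in one-line form is 3 8 7 10 1 5 4 2 9 6.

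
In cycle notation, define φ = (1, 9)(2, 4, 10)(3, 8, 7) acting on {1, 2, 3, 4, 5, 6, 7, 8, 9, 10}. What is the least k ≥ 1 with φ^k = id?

The cycle type of φ is (3, 3, 2, 1, 1).
The order is lcm(3, 3, 2) = 6.

6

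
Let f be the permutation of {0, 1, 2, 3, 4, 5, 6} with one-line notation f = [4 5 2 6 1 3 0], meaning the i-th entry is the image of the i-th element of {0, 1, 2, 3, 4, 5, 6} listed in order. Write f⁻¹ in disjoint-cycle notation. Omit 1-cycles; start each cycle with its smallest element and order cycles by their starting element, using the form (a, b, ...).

First write f in disjoint cycles: (0, 4, 1, 5, 3, 6).
Reversing each cycle (and rotating so the smallest element leads) gives f⁻¹ = (0, 6, 3, 5, 1, 4).

(0, 6, 3, 5, 1, 4)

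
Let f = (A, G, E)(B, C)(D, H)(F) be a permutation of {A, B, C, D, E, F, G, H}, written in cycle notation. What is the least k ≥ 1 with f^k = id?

6

The disjoint cycles have lengths 3, 2, 2, 1.
Since disjoint cycles commute, ord(f) = lcm(3, 2, 2) = 6.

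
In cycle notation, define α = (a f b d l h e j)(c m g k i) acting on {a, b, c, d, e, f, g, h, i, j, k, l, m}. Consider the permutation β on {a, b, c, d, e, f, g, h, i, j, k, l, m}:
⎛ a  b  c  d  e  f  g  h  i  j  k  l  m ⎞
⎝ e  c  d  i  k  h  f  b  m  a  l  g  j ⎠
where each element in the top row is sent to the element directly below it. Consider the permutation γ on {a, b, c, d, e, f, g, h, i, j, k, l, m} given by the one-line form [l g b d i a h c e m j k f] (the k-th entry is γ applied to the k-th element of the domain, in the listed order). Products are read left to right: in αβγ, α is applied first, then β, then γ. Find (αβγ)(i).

d

Apply the permutations in order: α(i) = c, then β(c) = d, then γ(d) = d. So (αβγ)(i) = d.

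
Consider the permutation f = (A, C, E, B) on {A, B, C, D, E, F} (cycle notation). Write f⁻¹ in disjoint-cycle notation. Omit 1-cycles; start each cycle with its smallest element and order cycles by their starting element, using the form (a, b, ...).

(A, B, E, C)

Inverting a permutation written in cycle notation just reverses the order within every cycle.
Reversing each cycle of f and rotating so the smallest element leads gives (A, B, E, C).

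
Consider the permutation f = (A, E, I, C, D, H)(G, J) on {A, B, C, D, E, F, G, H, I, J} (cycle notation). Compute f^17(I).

I lies in the 6-cycle (A, E, I, C, D, H).
On a 6-cycle, f^6 is the identity, so f^17 = f^5 there (17 ≡ 5 mod 6).
Stepping 5 places around the cycle: I → C → D → H → A → E.

E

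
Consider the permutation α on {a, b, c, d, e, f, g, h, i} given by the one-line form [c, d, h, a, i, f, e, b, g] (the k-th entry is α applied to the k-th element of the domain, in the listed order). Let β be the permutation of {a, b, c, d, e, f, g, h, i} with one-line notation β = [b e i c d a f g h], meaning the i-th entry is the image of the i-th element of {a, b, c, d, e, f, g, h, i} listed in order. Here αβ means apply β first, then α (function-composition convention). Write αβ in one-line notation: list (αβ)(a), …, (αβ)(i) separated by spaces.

(αβ)(x) = α(β(x)). Computing each image: α(β(a)) = α(b) = d, α(β(b)) = α(e) = i, α(β(c)) = α(i) = g, α(β(d)) = α(c) = h, α(β(e)) = α(d) = a, α(β(f)) = α(a) = c, α(β(g)) = α(f) = f, α(β(h)) = α(g) = e, α(β(i)) = α(h) = b.
Hence αβ = [d i g h a c f e b].

d i g h a c f e b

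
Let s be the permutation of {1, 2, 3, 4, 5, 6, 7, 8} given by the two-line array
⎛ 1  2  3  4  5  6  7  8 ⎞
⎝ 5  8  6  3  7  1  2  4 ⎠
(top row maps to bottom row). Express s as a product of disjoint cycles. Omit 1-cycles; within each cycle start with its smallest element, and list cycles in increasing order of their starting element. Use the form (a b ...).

Start at 1 and follow images: 1 → 5 → 7 → 2 → 8 → 4 → 3 → 6 → 1, giving the cycle (1 5 7 2 8 4 3 6).
Continuing from each remaining unvisited element yields (1 5 7 2 8 4 3 6).

(1 5 7 2 8 4 3 6)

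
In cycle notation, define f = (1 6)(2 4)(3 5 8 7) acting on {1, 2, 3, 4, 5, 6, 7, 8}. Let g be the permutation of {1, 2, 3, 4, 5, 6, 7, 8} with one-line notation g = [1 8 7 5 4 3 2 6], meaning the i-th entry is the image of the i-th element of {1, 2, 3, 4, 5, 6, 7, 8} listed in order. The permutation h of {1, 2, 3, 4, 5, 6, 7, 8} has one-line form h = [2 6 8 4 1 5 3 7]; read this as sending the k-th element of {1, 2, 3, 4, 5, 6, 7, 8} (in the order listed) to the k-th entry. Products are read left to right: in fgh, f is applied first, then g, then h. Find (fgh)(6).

2

Apply the permutations in order: f(6) = 1, then g(1) = 1, then h(1) = 2. So (fgh)(6) = 2.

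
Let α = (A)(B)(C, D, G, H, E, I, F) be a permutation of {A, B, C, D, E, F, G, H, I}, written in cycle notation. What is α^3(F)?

F lies in the 7-cycle (C, D, G, H, E, I, F).
Advancing 3 steps from F: F → C → D → G.

G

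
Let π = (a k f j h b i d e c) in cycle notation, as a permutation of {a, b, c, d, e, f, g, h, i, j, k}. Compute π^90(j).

j lies in the 10-cycle (a k f j h b i d e c).
Since the cycle has length 10, π^90 acts on it the same as π^0 (90 mod 10 = 0).
So π^90(j) = j.

j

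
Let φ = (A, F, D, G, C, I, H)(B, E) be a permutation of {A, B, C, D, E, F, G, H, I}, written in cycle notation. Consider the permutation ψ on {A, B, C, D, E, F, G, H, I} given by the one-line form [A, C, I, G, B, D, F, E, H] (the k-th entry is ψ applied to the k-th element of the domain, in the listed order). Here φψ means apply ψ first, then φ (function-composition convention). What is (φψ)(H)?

First apply ψ: ψ(H) = E, then φ(E) = B. Thus (φψ)(H) = B.

B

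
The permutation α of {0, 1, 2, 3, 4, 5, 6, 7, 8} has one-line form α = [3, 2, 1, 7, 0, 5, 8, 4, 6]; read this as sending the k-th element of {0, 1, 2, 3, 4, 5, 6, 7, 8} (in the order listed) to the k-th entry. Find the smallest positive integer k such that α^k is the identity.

4

The disjoint-cycle form of α has cycle lengths 4, 2, 2, 1.
Since disjoint cycles commute, ord(α) = lcm(4, 2, 2) = 4.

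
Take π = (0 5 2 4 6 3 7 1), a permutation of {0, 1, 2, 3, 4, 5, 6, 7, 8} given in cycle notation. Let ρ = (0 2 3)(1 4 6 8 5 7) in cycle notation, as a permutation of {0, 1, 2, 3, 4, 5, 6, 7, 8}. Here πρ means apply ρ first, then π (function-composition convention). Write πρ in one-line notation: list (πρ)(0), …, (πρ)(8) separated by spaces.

Chase each element through ρ then π: 0 → 2 → 4; 1 → 4 → 6; 2 → 3 → 7; 3 → 0 → 5; 4 → 6 → 3; 5 → 7 → 1; 6 → 8 → 8; 7 → 1 → 0; 8 → 5 → 2.
Collecting the images, πρ = [4 6 7 5 3 1 8 0 2].

4 6 7 5 3 1 8 0 2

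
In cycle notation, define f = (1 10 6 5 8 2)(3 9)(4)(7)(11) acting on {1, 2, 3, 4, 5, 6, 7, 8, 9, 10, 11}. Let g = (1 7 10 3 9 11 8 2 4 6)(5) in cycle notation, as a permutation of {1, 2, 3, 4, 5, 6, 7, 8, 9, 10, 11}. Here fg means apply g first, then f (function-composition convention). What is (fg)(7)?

6

First apply g: g(7) = 10, then f(10) = 6. Thus (fg)(7) = 6.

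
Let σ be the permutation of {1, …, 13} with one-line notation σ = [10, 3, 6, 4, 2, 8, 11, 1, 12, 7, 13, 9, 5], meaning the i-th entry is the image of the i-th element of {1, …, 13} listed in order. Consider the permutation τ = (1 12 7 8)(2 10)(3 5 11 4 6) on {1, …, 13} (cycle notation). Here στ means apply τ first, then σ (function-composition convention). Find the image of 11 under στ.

First apply τ: τ(11) = 4, then σ(4) = 4. Thus (στ)(11) = 4.

4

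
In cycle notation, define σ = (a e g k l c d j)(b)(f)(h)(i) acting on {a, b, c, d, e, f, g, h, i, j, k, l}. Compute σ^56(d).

d

d lies in the 8-cycle (a e g k l c d j).
Since the cycle has length 8, σ^56 acts on it the same as σ^0 (56 mod 8 = 0).
So σ^56(d) = d.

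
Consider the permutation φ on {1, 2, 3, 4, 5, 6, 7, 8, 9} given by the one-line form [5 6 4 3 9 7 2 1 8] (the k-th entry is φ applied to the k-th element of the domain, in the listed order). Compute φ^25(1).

Tracing 1 → 5 → … returns to 1 after 4 steps, so 1 lies in a 4-cycle (1 5 9 8).
Powers repeat with period 4 on this cycle, and 25 mod 4 = 1, so φ^25(1) = φ^1(1).
Advancing 1 step from 1: 1 → 5.

5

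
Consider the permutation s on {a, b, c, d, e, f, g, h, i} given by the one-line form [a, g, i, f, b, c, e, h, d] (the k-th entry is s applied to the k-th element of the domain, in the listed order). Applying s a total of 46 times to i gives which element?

Tracing i → d → … returns to i after 4 steps, so i lies in a 4-cycle (c, i, d, f).
On a 4-cycle, s^4 is the identity, so s^46 = s^2 there (46 ≡ 2 mod 4).
Advancing 2 steps from i: i → d → f.

f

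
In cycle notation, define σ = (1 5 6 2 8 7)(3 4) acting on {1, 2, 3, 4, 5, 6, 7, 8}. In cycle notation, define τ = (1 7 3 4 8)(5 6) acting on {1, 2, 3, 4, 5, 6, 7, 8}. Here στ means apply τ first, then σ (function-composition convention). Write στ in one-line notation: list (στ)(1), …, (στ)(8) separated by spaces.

1 8 3 7 2 6 4 5

(στ)(x) = σ(τ(x)). Computing each image: σ(τ(1)) = σ(7) = 1, σ(τ(2)) = σ(2) = 8, σ(τ(3)) = σ(4) = 3, σ(τ(4)) = σ(8) = 7, σ(τ(5)) = σ(6) = 2, σ(τ(6)) = σ(5) = 6, σ(τ(7)) = σ(3) = 4, σ(τ(8)) = σ(1) = 5.
Hence στ = [1 8 3 7 2 6 4 5].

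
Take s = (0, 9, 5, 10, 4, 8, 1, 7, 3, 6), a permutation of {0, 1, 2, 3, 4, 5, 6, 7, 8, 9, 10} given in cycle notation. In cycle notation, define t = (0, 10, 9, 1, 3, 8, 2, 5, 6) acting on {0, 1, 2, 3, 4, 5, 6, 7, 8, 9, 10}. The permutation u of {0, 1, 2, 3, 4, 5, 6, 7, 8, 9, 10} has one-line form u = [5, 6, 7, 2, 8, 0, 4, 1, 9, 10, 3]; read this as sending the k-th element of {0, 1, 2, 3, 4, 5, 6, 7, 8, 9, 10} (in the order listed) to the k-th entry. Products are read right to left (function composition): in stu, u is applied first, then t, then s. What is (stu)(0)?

0

(stu)(0) = s(t(u(0))). u(0) = 5, then t(5) = 6, then s(6) = 0, so the result is 0.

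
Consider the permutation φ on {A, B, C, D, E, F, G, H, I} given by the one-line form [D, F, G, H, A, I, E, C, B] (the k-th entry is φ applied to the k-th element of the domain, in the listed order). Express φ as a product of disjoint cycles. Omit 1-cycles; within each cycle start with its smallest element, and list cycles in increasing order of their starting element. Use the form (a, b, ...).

Start at A and follow images: A → D → H → C → G → E → A, giving the cycle (A, D, H, C, G, E).
Repeating from the next unused element and collecting all non-trivial cycles gives (A, D, H, C, G, E)(B, F, I).

(A, D, H, C, G, E)(B, F, I)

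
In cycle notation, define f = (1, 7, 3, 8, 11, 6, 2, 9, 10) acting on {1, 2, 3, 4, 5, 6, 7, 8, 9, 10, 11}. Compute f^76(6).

1

6 lies in the 9-cycle (1, 7, 3, 8, 11, 6, 2, 9, 10).
Powers repeat with period 9 on this cycle, and 76 mod 9 = 4, so f^76(6) = f^4(6).
Advancing 4 steps from 6: 6 → 2 → 9 → 10 → 1.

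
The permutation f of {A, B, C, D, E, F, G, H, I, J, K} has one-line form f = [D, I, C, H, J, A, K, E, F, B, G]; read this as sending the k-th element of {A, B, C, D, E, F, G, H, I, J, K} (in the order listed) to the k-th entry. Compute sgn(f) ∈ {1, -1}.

1

In disjoint-cycle form the cycle lengths are 8, 2, 1.
A cycle of length ℓ contributes ℓ−1 transpositions, so f is a product of 7 + 1 = 8 transpositions — even.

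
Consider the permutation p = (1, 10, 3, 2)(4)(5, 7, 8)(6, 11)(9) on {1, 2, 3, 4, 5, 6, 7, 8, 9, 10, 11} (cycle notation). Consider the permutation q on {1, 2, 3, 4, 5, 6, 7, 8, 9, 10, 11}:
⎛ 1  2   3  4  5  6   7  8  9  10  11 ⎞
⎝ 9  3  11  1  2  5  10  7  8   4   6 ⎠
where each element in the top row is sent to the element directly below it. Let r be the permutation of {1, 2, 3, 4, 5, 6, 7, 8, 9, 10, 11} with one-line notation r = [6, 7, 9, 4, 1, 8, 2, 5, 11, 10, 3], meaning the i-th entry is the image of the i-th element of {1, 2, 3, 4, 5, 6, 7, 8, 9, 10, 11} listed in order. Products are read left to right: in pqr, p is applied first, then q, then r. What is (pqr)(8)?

7

(pqr)(8) = r(q(p(8))). p(8) = 5, then q(5) = 2, then r(2) = 7, so the result is 7.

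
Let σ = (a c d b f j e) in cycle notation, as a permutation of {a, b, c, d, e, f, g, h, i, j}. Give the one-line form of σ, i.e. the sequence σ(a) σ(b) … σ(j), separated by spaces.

Image by image: a→c, b→f, c→d, d→b, e→a, f→j, g→g, h→h, i→i, j→e.
Listing these in domain order gives c f d b a j g h i e.

c f d b a j g h i e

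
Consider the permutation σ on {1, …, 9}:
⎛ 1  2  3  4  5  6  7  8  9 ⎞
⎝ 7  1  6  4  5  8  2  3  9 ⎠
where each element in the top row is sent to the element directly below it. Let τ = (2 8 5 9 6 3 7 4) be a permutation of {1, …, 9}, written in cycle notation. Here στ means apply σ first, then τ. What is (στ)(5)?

(στ)(5) = τ(σ(5)). σ(5) = 5, then τ(5) = 9. So (στ)(5) = 9.

9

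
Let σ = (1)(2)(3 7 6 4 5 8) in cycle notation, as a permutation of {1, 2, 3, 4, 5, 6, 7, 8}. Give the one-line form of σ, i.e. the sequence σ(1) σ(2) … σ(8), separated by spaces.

Image by image: 1→1, 2→2, 3→7, 4→5, 5→8, 6→4, 7→6, 8→3.
So the one-line form is 1 2 7 5 8 4 6 3.

1 2 7 5 8 4 6 3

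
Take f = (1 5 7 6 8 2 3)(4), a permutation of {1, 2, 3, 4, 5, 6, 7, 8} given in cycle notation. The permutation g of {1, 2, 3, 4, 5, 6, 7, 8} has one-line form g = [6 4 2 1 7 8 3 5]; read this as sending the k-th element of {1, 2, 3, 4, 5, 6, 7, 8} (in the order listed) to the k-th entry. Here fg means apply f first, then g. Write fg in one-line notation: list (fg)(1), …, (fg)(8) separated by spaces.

(fg)(x) = g(f(x)). Computing each image: g(f(1)) = g(5) = 7, g(f(2)) = g(3) = 2, g(f(3)) = g(1) = 6, g(f(4)) = g(4) = 1, g(f(5)) = g(7) = 3, g(f(6)) = g(8) = 5, g(f(7)) = g(6) = 8, g(f(8)) = g(2) = 4.
Hence fg = [7 2 6 1 3 5 8 4].

7 2 6 1 3 5 8 4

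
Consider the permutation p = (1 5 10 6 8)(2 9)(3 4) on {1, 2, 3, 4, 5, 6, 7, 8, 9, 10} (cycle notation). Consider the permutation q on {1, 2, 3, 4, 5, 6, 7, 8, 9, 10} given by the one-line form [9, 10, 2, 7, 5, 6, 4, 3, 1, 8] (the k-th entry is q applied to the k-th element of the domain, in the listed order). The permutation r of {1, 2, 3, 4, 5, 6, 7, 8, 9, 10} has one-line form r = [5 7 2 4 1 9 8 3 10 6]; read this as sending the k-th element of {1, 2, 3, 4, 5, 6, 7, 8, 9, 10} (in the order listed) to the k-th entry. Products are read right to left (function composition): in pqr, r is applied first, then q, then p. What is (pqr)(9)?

Apply the permutations in order: r(9) = 10, then q(10) = 8, then p(8) = 1. So (pqr)(9) = 1.

1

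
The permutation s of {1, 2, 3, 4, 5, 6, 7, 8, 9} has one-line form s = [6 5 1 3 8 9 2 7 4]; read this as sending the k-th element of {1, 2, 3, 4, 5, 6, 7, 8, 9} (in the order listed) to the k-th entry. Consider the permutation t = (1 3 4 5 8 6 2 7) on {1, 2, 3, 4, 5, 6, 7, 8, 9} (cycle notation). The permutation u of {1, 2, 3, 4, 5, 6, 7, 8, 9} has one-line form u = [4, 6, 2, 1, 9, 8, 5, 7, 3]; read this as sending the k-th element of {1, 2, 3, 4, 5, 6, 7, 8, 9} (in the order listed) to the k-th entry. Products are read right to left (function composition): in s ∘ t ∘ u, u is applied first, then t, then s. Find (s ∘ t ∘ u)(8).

6

Apply the permutations in order: u(8) = 7, then t(7) = 1, then s(1) = 6. So (s ∘ t ∘ u)(8) = 6.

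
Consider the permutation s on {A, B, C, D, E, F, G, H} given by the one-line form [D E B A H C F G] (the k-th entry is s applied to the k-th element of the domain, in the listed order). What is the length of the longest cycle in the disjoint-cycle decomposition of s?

Decomposing into disjoint cycles gives (A, D)(B, E, H, G, F, C); the longest has length 6.

6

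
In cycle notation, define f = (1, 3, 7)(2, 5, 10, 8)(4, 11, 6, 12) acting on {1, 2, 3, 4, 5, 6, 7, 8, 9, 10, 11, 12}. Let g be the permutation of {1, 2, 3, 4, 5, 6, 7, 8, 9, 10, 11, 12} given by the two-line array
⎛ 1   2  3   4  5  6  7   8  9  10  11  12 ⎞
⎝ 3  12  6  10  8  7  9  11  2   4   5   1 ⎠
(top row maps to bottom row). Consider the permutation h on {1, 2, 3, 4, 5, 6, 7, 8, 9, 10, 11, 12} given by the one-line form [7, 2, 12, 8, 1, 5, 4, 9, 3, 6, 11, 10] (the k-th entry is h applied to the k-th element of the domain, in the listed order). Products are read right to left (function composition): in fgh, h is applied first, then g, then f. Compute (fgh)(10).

Apply the permutations in order: h(10) = 6, then g(6) = 7, then f(7) = 1. So (fgh)(10) = 1.

1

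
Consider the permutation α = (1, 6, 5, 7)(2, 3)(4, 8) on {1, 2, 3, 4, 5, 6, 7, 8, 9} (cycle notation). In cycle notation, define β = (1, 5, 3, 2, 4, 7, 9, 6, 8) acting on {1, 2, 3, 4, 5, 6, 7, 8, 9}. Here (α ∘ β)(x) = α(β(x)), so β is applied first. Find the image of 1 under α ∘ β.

(α ∘ β)(1) = α(β(1)). β(1) = 5, then α(5) = 7. So (α ∘ β)(1) = 7.

7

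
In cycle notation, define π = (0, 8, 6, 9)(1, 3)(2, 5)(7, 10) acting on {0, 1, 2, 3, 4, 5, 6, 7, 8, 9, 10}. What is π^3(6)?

6 lies in the 4-cycle (0, 8, 6, 9).
Stepping 3 places around the cycle: 6 → 9 → 0 → 8.

8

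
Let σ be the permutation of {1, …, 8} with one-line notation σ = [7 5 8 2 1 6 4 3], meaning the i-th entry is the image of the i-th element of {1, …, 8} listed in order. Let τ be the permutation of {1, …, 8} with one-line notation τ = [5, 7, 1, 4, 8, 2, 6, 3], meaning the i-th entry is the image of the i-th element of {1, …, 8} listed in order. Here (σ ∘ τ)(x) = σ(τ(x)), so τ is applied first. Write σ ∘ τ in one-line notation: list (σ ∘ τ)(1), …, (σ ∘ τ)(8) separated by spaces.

1 4 7 2 3 5 6 8

For each element, apply τ then σ: 1 → 5 → 1; 2 → 7 → 4; 3 → 1 → 7; 4 → 4 → 2; 5 → 8 → 3; 6 → 2 → 5; 7 → 6 → 6; 8 → 3 → 8.
So σ ∘ τ in one-line form is 1 4 7 2 3 5 6 8.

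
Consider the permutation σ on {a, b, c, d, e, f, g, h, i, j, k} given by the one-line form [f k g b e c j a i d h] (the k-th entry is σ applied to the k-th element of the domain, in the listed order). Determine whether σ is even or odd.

even

In disjoint-cycle form the cycle lengths are 9, 1, 1.
A cycle is odd iff its length is even; σ has 0 even-length cycles, so sgn(σ) = (−1)^0 and σ is even.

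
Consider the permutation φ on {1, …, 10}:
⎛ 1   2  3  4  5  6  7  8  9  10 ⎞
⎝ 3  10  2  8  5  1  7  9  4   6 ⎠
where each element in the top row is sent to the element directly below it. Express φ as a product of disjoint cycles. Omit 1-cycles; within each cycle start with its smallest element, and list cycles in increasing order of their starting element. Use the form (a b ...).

From 1: 1 → 3 → 2 → 10 → 6 → 1, closing the cycle (1 3 2 10 6).
Continuing from each remaining unvisited element yields (1 3 2 10 6)(4 8 9).

(1 3 2 10 6)(4 8 9)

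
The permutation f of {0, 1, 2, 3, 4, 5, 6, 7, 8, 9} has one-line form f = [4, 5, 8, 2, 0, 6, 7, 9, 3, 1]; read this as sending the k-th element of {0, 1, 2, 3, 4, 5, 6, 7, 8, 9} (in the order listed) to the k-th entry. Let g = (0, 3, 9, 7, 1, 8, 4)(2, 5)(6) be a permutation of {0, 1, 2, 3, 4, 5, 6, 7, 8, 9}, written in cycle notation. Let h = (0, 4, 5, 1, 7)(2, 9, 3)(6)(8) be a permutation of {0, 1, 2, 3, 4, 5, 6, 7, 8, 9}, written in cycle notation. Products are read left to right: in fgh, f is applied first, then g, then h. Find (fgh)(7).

0

Apply the permutations in order: f(7) = 9, then g(9) = 7, then h(7) = 0. So (fgh)(7) = 0.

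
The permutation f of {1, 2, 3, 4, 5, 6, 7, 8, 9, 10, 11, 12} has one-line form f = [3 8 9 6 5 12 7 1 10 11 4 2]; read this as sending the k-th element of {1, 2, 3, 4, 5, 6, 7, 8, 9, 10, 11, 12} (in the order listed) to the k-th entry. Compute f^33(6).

8

Tracing 6 → 12 → … returns to 6 after 10 steps, so 6 lies in a 10-cycle (1, 3, 9, 10, 11, 4, 6, 12, 2, 8).
Since the cycle has length 10, f^33 acts on it the same as f^3 (33 mod 10 = 3).
Stepping 3 places around the cycle: 6 → 12 → 2 → 8.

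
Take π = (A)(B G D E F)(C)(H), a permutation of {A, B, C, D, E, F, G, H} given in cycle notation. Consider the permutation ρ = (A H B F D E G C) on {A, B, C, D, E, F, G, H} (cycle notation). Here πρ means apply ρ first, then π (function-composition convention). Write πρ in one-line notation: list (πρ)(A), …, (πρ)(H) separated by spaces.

H B A F D E C G

(πρ)(x) = π(ρ(x)). Computing each image: π(ρ(A)) = π(H) = H, π(ρ(B)) = π(F) = B, π(ρ(C)) = π(A) = A, π(ρ(D)) = π(E) = F, π(ρ(E)) = π(G) = D, π(ρ(F)) = π(D) = E, π(ρ(G)) = π(C) = C, π(ρ(H)) = π(B) = G.
Hence πρ = [H B A F D E C G].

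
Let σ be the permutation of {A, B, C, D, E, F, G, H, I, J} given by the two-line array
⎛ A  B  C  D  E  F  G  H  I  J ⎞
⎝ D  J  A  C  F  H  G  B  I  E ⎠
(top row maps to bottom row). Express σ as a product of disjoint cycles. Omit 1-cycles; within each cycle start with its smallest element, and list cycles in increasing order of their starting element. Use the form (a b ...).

(A D C)(B J E F H)

Start at A and follow images: A → D → C → A, giving the cycle (A D C).
Repeating from the next unused element and collecting all non-trivial cycles gives (A D C)(B J E F H).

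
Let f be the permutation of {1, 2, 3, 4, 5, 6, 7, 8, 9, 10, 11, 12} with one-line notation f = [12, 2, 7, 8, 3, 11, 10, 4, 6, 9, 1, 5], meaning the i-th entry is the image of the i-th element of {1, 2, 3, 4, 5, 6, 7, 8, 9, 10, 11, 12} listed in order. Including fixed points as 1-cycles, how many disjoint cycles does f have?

The cycle decomposition is (1 12 5 3 7 10 9 6 11)(2)(4 8), which has 3 cycles (counting 1-cycles).

3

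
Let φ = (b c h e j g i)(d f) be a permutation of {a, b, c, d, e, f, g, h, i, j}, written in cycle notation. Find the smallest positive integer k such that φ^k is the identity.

14

The cycle type of φ is (7, 2, 1).
Since disjoint cycles commute, ord(φ) = lcm(7, 2) = 14.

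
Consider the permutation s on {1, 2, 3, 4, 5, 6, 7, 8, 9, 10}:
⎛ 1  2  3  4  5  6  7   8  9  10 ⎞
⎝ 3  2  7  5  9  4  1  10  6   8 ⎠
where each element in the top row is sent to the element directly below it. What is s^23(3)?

1

Tracing 3 → 7 → … returns to 3 after 3 steps, so 3 lies in a 3-cycle (1, 3, 7).
Since the cycle has length 3, s^23 acts on it the same as s^2 (23 mod 3 = 2).
Advancing 2 steps from 3: 3 → 7 → 1.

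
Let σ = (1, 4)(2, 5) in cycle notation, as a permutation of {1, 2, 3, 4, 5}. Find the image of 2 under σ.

5

In the cycle (2, 5), 2 is followed by 5, so σ(2) = 5.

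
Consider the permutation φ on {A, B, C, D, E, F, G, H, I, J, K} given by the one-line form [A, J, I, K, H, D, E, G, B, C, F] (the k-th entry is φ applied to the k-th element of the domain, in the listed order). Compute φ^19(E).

Tracing E → H → … returns to E after 3 steps, so E lies in a 3-cycle (E, H, G).
On a 3-cycle, φ^3 is the identity, so φ^19 = φ^1 there (19 ≡ 1 mod 3).
Stepping 1 place around the cycle: E → H.

H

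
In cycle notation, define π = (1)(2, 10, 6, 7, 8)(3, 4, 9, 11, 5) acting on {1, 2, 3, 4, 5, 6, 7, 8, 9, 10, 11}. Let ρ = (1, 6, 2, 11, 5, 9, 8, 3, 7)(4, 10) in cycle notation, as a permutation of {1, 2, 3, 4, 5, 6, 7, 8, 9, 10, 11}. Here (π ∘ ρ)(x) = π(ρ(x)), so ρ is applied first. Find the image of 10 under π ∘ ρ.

(π ∘ ρ)(10) = π(ρ(10)). ρ(10) = 4, then π(4) = 9. So (π ∘ ρ)(10) = 9.

9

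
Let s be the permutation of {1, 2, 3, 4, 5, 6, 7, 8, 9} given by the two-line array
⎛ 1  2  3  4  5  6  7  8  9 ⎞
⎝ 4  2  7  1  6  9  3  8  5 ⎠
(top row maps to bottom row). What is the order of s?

6

The disjoint-cycle form of s has cycle lengths 3, 2, 2, 1, 1.
Since disjoint cycles commute, ord(s) = lcm(3, 2, 2) = 6.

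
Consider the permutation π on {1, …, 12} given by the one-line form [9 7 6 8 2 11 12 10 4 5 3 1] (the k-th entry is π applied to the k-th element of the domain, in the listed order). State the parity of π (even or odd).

In disjoint-cycle form the cycle lengths are 9, 3.
A cycle of length ℓ contributes ℓ−1 transpositions, so π is a product of 8 + 2 = 10 transpositions — even.

even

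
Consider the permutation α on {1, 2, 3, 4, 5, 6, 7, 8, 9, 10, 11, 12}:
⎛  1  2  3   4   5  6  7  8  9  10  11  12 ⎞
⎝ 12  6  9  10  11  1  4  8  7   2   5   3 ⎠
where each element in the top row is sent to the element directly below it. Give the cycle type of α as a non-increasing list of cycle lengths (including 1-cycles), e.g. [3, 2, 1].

[9, 2, 1]

The disjoint cycles are (1, 12, 3, 9, 7, 4, 10, 2, 6)(5, 11)(8), with lengths 9, 2, 1 in non-increasing order.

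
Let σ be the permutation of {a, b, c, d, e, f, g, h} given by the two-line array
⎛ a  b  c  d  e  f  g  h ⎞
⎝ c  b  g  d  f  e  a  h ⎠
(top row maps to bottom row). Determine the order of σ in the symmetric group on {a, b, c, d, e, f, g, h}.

6

Decomposing into disjoint cycles gives cycle lengths 3, 2, 1, 1, 1.
The order is lcm(3, 2) = 6.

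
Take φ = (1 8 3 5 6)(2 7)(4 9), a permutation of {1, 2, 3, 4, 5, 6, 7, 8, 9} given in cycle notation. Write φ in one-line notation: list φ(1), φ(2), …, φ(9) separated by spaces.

8 7 5 9 6 1 2 3 4

Each element maps to the next entry in its cycle (wrapping to the front): 1→8, 2→7, 3→5, 4→9, 5→6, 6→1, 7→2, 8→3, 9→4.
Listing these in domain order gives 8 7 5 9 6 1 2 3 4.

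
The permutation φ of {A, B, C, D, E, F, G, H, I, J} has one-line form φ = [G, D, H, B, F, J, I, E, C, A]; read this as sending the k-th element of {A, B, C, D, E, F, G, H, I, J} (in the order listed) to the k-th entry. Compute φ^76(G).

Tracing G → I → … returns to G after 8 steps, so G lies in an 8-cycle (A G I C H E F J).
On an 8-cycle, φ^8 is the identity, so φ^76 = φ^4 there (76 ≡ 4 mod 8).
Stepping 4 places around the cycle: G → I → C → H → E.

E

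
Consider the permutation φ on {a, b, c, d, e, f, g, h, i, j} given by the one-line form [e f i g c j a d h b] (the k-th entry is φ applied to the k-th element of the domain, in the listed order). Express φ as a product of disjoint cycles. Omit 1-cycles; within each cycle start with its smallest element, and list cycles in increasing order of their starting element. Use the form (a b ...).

From a: a → e → c → i → h → d → g → a, closing the cycle (a e c i h d g).
Repeating from the next unused element and collecting all non-trivial cycles gives (a e c i h d g)(b f j).

(a e c i h d g)(b f j)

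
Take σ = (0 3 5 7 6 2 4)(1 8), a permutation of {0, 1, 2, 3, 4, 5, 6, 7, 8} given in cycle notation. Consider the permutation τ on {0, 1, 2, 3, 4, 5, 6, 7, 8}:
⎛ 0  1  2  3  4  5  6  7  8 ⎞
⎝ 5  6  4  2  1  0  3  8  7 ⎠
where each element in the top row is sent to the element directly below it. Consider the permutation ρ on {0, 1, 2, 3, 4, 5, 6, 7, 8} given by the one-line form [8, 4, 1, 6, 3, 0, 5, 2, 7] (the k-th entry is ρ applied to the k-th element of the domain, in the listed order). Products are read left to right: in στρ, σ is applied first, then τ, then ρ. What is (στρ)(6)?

Chase 6: σ(6) = 2; τ(2) = 4; ρ(4) = 3. Hence (στρ)(6) = 3.

3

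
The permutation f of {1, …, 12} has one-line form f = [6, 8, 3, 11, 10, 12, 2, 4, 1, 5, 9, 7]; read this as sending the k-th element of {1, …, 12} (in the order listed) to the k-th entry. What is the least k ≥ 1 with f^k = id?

The disjoint-cycle form of f has cycle lengths 9, 2, 1.
The order of f is the least common multiple of its cycle lengths: lcm(9, 2) = 18.

18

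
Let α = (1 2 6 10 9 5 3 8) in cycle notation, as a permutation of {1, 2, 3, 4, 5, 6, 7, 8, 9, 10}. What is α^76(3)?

3 lies in the 8-cycle (1 2 6 10 9 5 3 8).
Powers repeat with period 8 on this cycle, and 76 mod 8 = 4, so α^76(3) = α^4(3).
Stepping 4 places around the cycle: 3 → 8 → 1 → 2 → 6.

6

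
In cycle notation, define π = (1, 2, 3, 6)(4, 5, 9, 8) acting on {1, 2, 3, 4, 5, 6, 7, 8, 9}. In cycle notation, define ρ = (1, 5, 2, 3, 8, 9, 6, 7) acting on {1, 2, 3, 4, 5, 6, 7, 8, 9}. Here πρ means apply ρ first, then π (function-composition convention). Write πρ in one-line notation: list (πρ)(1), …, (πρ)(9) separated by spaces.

(πρ)(x) = π(ρ(x)). Computing each image: π(ρ(1)) = π(5) = 9, π(ρ(2)) = π(3) = 6, π(ρ(3)) = π(8) = 4, π(ρ(4)) = π(4) = 5, π(ρ(5)) = π(2) = 3, π(ρ(6)) = π(7) = 7, π(ρ(7)) = π(1) = 2, π(ρ(8)) = π(9) = 8, π(ρ(9)) = π(6) = 1.
Hence πρ = [9 6 4 5 3 7 2 8 1].

9 6 4 5 3 7 2 8 1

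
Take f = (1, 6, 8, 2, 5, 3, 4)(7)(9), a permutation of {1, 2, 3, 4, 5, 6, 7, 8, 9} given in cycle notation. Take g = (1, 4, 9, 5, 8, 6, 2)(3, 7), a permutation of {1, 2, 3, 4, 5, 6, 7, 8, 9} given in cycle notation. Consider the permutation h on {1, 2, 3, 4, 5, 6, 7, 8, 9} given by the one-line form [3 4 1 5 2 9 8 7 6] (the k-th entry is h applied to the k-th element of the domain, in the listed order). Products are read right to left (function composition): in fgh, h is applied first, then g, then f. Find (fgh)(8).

Apply the permutations in order: h(8) = 7, then g(7) = 3, then f(3) = 4. So (fgh)(8) = 4.

4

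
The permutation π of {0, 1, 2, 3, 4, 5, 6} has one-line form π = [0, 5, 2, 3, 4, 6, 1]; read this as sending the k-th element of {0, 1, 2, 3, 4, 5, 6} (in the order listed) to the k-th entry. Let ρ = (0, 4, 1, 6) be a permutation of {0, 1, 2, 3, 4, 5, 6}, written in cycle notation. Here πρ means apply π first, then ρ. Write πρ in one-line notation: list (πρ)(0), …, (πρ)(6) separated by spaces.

(πρ)(x) = ρ(π(x)). Computing each image: ρ(π(0)) = ρ(0) = 4, ρ(π(1)) = ρ(5) = 5, ρ(π(2)) = ρ(2) = 2, ρ(π(3)) = ρ(3) = 3, ρ(π(4)) = ρ(4) = 1, ρ(π(5)) = ρ(6) = 0, ρ(π(6)) = ρ(1) = 6.
Hence πρ = [4 5 2 3 1 0 6].

4 5 2 3 1 0 6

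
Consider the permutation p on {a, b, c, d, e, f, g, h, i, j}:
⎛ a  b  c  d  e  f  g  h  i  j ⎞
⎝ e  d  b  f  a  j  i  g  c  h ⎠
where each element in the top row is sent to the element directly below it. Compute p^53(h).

d

Tracing h → g → … returns to h after 8 steps, so h lies in an 8-cycle (b, d, f, j, h, g, i, c).
Powers repeat with period 8 on this cycle, and 53 mod 8 = 5, so p^53(h) = p^5(h).
Stepping 5 places around the cycle: h → g → i → c → b → d.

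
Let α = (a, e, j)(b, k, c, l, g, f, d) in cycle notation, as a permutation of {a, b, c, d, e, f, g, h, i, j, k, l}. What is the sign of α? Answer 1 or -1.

The cycle lengths are 7, 3, 1, 1.
A cycle is odd iff its length is even; α has 0 even-length cycles, so sgn(α) = (−1)^0 and α is even.

1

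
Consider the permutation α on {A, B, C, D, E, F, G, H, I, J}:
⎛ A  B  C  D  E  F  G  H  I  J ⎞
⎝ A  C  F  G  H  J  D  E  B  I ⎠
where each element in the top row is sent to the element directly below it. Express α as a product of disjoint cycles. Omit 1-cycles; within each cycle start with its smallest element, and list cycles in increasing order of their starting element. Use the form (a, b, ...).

Iterating α from B gives B → C → F → J → I → B; that is the 5-cycle (B, C, F, J, I).
Repeating from the next unused element and collecting all non-trivial cycles gives (B, C, F, J, I)(D, G)(E, H).

(B, C, F, J, I)(D, G)(E, H)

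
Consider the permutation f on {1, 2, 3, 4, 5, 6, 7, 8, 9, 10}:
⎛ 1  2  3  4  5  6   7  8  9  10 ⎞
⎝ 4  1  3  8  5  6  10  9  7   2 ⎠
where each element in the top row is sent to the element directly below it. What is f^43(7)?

Tracing 7 → 10 → … returns to 7 after 7 steps, so 7 lies in a 7-cycle (1, 4, 8, 9, 7, 10, 2).
Powers repeat with period 7 on this cycle, and 43 mod 7 = 1, so f^43(7) = f^1(7).
Advancing 1 step from 7: 7 → 10.

10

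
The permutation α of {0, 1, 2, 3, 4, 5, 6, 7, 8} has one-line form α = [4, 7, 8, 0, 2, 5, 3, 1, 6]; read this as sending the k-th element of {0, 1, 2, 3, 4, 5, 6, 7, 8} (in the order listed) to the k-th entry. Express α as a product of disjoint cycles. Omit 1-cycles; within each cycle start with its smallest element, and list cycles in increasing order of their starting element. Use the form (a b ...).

Start at 0 and follow images: 0 → 4 → 2 → 8 → 6 → 3 → 0, giving the cycle (0 4 2 8 6 3).
Continuing from each remaining unvisited element yields (0 4 2 8 6 3)(1 7).

(0 4 2 8 6 3)(1 7)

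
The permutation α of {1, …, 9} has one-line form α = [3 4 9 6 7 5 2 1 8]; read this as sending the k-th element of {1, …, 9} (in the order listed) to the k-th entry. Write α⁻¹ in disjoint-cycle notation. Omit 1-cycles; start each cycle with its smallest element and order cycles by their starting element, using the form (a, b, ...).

The cycle decomposition of α is (1, 3, 9, 8)(2, 4, 6, 5, 7).
The inverse reverses every cycle; in canonical form, α⁻¹ = (1, 8, 9, 3)(2, 7, 5, 6, 4).

(1, 8, 9, 3)(2, 7, 5, 6, 4)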